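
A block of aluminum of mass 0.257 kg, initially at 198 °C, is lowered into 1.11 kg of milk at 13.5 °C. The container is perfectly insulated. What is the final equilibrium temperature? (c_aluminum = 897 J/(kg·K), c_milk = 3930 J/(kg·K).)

T_f ≈ 22.8 °C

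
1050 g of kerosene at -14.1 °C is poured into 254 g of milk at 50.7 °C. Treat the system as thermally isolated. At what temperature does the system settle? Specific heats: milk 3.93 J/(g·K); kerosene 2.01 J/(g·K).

T_f ≈ 6.7 °C

T_f is the heat-capacity-weighted average of the initial temperatures:
T_f = (998.22*50.7 + 2110.5*(-14.1)) / (998.22 + 2110.5)
    = 20852 / 3108.7 ≈ 6.71 °C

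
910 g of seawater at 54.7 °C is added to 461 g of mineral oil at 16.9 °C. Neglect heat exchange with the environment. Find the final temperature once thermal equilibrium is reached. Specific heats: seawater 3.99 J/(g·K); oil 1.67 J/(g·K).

T_f ≈ 48.1 °C

Heat lost by the seawater equals heat gained by the oil:
910*3.99*(54.7 − T) = 461*1.67*(T − 16.9)
3630.9(54.7 − T) = 769.87(T − 16.9)
4400.8 T = 211621  ⇒  T ≈ 48.09 °C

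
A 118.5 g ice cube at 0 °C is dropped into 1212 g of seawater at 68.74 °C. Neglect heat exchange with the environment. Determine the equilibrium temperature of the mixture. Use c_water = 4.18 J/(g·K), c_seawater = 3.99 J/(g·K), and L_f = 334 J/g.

T_f ≈ 54.9 °C

Net heat exchanged in the isolated system is zero:
fusion: m_ice L_f = 118.5·334 = 39579; warm the meltwater: 495.33 T; seawater: 4835.9(T − 68.74)
5331.2 T = 332418 − 39579 = 292839
T ≈ 54.93 °C — above 0 °C, consistent with complete melting.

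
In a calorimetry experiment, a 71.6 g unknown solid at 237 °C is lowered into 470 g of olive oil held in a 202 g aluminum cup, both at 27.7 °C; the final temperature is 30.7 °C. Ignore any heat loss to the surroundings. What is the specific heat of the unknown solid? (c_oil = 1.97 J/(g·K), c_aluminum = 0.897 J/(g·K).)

c ≈ 0.225 J/(g·K)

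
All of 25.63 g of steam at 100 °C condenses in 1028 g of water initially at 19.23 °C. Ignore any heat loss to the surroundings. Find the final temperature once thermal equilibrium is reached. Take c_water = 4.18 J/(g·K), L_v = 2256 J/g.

T_f ≈ 34.3 °C

Energy conservation, ΣQ = 0:
steam→water at 100 °C releases m L_v = 25.63×2256 = 57821
  condensate cools 100→T: 25.63×4.18×(T − 100) = 107.13(T − 100)
  water warms: 1028×4.18×(T − 19.23) = 4297(T − 19.23)
4404.2 T = 57821 + 10713 + 82632 = 151167
T ≈ 34.32 °C — below 100 °C, confirming all the steam condensed.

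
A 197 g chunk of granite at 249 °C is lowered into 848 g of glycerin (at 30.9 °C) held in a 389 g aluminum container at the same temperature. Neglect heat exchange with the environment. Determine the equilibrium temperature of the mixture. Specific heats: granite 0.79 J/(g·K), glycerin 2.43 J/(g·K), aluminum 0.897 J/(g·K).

T_f ≈ 44.1 °C

With ΣQ=0 the equilibrium temperature is the m·c-weighted mean:
T_f = (155.63·249 + 2060.6·30.9 + 348.93·30.9) / (155.63 + 2060.6 + 348.93)
    = 113208 / 2565.2 ≈ 44.13 °C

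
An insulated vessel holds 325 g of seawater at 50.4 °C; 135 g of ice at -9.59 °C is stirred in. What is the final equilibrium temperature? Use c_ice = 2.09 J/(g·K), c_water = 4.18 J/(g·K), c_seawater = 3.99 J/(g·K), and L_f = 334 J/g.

Conservation of energy gives ΣQ = 0:
ice -9.59→0 °C: 135×2.09×9.59 = 2705.8
  latent heat to melt: 135×334 = 45090
  meltwater 0→T: 135×4.18×T = 564.3 T
  seawater cools: 325×3.99×(T − 50.4) = 1296.8(T − 50.4)
1861 T = 65356 − 47796 = 17560
T ≈ 9.44 °C — above 0 °C, consistent with complete melting.

T_f ≈ 9.4 °C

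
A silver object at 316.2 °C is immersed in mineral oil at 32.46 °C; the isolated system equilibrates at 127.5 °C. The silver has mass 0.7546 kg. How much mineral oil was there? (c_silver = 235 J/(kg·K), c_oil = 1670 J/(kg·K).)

|Q_silver| = |Q_oil|:
0.7546·235·(316.2 − 127.5) = m·1670·(127.5 − 32.46)
158717 m = 33462  ⇒  m ≈ 0.2108 kg

m ≈ 0.211 kg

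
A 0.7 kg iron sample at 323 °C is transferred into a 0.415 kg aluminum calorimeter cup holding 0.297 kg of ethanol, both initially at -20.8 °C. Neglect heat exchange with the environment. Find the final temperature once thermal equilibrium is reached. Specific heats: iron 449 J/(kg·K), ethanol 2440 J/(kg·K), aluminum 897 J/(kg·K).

T_f ≈ 55.8 °C

Heat gained plus heat lost sum to zero:
0.7·449·(T − 323) + 0.297·2440·(T − (-20.8)) + 0.415·897·(T − (-20.8)) = 0
(314.3 + 724.68 + 372.25) T = 314.3·323 + 724.68·(-20.8) + 372.25·(-20.8)
T = 78703 / 1411.2 = 55.8 °C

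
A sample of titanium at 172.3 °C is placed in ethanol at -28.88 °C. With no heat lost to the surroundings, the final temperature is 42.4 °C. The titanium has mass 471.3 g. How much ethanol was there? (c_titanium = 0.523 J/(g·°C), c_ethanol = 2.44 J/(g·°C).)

|Q_titanium| = |Q_ethanol|:
471.3·0.523·(172.3 − 42.4) = m·2.44·(42.4 − (-28.88))
173.92 m = 32019  ⇒  m ≈ 184.1 g

m ≈ 184 g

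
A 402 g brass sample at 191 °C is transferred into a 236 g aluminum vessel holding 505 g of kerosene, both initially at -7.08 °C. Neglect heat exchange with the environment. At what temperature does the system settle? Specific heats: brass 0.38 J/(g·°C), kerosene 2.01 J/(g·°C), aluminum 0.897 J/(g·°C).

T_f ≈ 14.9 °C

With ΣQ=0 the equilibrium temperature is the m·c-weighted mean:
T_f = (152.76*191 + 1015*(-7.08) + 211.69*(-7.08)) / (152.76 + 1015 + 211.69)
    = 20492 / 1379.5 ≈ 14.85 °C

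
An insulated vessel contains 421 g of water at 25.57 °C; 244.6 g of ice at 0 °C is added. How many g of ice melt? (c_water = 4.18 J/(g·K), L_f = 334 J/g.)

Water can give up m c ΔT = 421×4.18×25.57 = 44998 J before reaching 0 °C.
Melting all 244.6 g of ice would need 244.6×334 = 81696 J.
That's not enough to melt it all — equilibrium is at 0 °C with ice remaining.
Mass melted = 44998/334 ≈ 134.7 g.

m_melted ≈ 135 g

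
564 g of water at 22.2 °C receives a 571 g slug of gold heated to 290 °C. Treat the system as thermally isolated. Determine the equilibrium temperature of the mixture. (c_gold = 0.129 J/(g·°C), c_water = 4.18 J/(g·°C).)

Energy conservation, ΣQ = 0:
571*0.129*(T − 290) + 564*4.18*(T − 22.2) = 0
2431.2 T = 73698
T = 73698 / 2431.2 = 30.3 °C

T_f ≈ 30.3 °C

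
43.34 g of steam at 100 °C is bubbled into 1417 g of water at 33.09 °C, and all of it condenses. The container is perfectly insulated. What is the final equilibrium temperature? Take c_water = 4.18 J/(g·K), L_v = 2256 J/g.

T_f ≈ 51.1 °C

Let T be the final temperature. ΣQ_i = 0:
steam→water at 100 °C releases m L_v = 43.34×2256 = 97775
  condensate cools 100→T: 43.34×4.18×(T − 100) = 181.16(T − 100)
  water warms: 1417×4.18×(T − 33.09) = 5923.1(T − 33.09)
6104.2 T = 97775 + 18116 + 195994 = 311885
T ≈ 51.09 °C, under the boiling point, so the assumption holds.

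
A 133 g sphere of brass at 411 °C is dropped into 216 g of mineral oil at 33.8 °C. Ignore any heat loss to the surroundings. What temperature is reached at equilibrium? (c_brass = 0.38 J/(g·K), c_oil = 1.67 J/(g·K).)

Setting the total heat transfer to zero:
133·0.38·(T − 411) + 216·1.67·(T − 33.8) = 0
411.26 T = 32964
T = 32964 / 411.26 = 80.2 °C

T_f ≈ 80.2 °C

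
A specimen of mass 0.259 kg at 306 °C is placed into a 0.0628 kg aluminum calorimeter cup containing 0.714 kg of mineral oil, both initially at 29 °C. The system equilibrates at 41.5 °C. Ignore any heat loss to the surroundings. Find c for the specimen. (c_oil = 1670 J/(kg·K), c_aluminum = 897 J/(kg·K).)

Conservation of energy gives ΣQ = 0:
0.259×c×(41.5 − 306) + 0.714×1670×(41.5 − 29) + 0.0628×897×(41.5 − 29) = 0
-68.51 c = -15609
c = -15609/-68.51 ≈ 227.8 J/(kg·K)

c ≈ 228 J/(kg·K)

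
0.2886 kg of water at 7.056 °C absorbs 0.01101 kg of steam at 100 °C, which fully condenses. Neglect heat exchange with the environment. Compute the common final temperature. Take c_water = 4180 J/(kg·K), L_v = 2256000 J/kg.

Sum of m c ΔT and latent-heat terms is zero:
steam→water at 100 °C releases m L_v = 0.01101×2256000 = 24839; condensed water 100 °C→T: 46.02(T − 100); original water: 1206.3(T − 7.056)
1252.4 T = 24839 + 4602.2 + 8512 = 37953
T ≈ 30.30 °C (< 100 °C, so full condensation is consistent).

T_f ≈ 30.3 °C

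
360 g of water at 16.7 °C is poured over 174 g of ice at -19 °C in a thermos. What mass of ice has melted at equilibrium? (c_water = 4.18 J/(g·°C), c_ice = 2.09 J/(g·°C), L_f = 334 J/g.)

m_melted ≈ 54.6 g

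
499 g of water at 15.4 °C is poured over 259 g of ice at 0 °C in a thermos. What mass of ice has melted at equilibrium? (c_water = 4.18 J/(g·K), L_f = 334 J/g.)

Heat available from the water dropping to 0 °C: 499×4.18×15.4 = 32122 J.
Melting all 259 g of ice would need 259×334 = 86506 J.
Since 32122 < 86506 J, not all the ice melts; equilibrium is at 0 °C.
m_melt = 32122 / L_f = 96.17 g.

m_melted ≈ 96.2 g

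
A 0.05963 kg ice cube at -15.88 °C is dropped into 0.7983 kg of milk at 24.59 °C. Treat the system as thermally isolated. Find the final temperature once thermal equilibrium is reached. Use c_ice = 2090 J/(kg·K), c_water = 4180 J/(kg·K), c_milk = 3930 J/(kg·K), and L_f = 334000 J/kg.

T_f ≈ 16.3 °C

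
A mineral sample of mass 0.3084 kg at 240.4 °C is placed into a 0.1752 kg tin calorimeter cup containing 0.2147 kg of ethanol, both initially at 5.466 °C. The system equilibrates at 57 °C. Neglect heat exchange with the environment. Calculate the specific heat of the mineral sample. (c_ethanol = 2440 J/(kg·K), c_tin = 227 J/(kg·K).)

c ≈ 514 J/(kg·K)

Heat gained plus heat lost sum to zero:
0.3084·c·(57 − 240.4) + 0.2147·2440·(57 − 5.466) + 0.1752·227·(57 − 5.466) = 0
-56.56 c = -29047
c = -29047/-56.56 ≈ 513.5 J/(kg·K)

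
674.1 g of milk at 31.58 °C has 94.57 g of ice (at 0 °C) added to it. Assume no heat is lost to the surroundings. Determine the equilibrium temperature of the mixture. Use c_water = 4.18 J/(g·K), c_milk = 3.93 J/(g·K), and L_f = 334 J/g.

Energy conservation, ΣQ = 0:
fusion: m_ice L_f = 94.57×334 = 31586; warm the meltwater: 395.3 T; milk: 2649.2(T − 31.58)
3044.5 T = 83662 − 31586 = 52076
T ≈ 17.10 °C. Since T > 0 °C, the all-ice-melts assumption holds.

T_f ≈ 17.1 °C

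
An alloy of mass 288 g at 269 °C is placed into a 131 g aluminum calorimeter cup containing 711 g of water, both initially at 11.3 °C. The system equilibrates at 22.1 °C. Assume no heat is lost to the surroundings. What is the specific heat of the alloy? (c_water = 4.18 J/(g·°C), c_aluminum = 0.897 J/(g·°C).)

c ≈ 0.469 J/(g·°C)

Heat gained plus heat lost sum to zero:
288×c×(22.1 − 269) + 711×4.18×(22.1 − 11.3) + 131×0.897×(22.1 − 11.3) = 0
-71107 c = -33366
c = -33366/-71107 ≈ 0.4692 J/(g·°C)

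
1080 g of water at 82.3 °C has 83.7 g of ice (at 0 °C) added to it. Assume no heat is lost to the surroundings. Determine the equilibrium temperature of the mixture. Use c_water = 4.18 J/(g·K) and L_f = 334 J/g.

T_f ≈ 70.6 °C

Setting the total heat transfer to zero:
latent heat to melt: 83.7·334 = 27956
  meltwater 0→T: 83.7·4.18·T = 349.87 T
  water cools: 1080·4.18·(T − 82.3) = 4514.4(T − 82.3)
4864.3 T = 371535 − 27956 = 343579
T ≈ 70.63 °C — above 0 °C, consistent with complete melting.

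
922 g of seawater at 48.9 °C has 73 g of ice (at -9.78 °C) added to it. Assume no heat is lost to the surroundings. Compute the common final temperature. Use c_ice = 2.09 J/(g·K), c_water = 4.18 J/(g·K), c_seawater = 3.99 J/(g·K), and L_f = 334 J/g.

Heat gained plus heat lost sum to zero:
warm ice to 0 °C: 73×2.09×(0 − (-9.78)) = 1492.1
  latent heat to melt: 73×334 = 24382
  meltwater 0→T: 73×4.18×T = 305.14 T
  seawater cools: 922×3.99×(T − 48.9) = 3678.8(T − 48.9)
3983.9 T = 179892 − 25874 = 154018
T ≈ 38.66 °C — above 0 °C, consistent with complete melting.

T_f ≈ 38.7 °C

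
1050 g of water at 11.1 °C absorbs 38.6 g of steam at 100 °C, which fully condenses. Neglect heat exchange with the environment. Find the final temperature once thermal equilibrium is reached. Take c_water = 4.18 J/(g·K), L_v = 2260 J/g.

Heat gained plus heat lost sum to zero:
latent heat released on condensation: 38.6×2260 = 87236; condensate cools 100→T: 38.6×4.18×(T − 100) = 161.35(T − 100); original water: 4389(T − 11.1)
4550.3 T = 87236 + 16135 + 48718 = 152089
T ≈ 33.42 °C — below 100 °C, confirming all the steam condensed.

T_f ≈ 33.4 °C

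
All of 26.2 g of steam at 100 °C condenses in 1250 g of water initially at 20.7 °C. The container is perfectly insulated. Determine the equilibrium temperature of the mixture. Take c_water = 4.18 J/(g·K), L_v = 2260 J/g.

T_f ≈ 33.4 °C

Heat gained plus heat lost sum to zero:
condense steam: −26.2×2260 = −59212
  condensate cools 100→T: 26.2×4.18×(T − 100) = 109.52(T − 100)
  original water: 5225(T − 20.7)
5334.5 T = 59212 + 10952 + 108158 = 178321
T ≈ 33.43 °C — below 100 °C, confirming all the steam condensed.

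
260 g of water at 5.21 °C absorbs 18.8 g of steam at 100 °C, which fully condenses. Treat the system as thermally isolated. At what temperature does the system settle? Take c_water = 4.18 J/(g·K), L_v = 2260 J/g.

Heat gained plus heat lost sum to zero:
condense steam: −18.8·2260 = −42488; condensed water 100 °C→T: 78.58(T − 100); original water: 1086.8(T − 5.21)
1165.4 T = 42488 + 7858.4 + 5662.2 = 56009
T ≈ 48.06 °C — below 100 °C, confirming all the steam condensed.

T_f ≈ 48.1 °C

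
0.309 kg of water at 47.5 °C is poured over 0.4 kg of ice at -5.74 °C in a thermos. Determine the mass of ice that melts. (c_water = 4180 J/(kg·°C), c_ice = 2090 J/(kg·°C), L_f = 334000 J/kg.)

m_melted ≈ 0.169 kg

Water can give up m c ΔT = 0.309×4180×47.5 = 61352 J before reaching 0 °C.
Warming the ice to 0 °C takes 0.4×2090×5.74 = 4798.6 J, leaving 56553 J for melting.
Melting all 0.4 kg of ice would need 0.4×334000 = 133600 J.
Since 56553 < 133600 J, not all the ice melts; equilibrium is at 0 °C.
Mass melted = 56553/334000 ≈ 0.1693 kg.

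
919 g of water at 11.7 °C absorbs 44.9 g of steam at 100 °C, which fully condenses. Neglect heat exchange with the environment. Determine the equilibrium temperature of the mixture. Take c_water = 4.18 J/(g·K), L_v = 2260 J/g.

T_f ≈ 41.0 °C

Net heat exchanged in the isolated system is zero:
condense steam: −44.9·2260 = −101474; condensed water 100 °C→T: 187.68(T − 100); original water: 3841.4(T − 11.7)
4029.1 T = 101474 + 18768 + 44945 = 165187
T ≈ 41.00 °C (< 100 °C, so full condensation is consistent).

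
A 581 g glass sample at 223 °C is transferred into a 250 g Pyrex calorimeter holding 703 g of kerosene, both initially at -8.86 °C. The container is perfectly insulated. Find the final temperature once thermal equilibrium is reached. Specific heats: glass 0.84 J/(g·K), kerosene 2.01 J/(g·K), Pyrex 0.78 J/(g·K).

Let T be the final temperature. ΣQ_i = 0:
581·0.84·(T − 223) + 703·2.01·(T − (-8.86)) + 250·0.78·(T − (-8.86)) = 0
488.04(T − 223) + 1413(T − (-8.86)) + 195(T − (-8.86)) = 0
2096.1 T = 94586
T = 94586/2096.1 ≈ 45.13 °C

T_f ≈ 45.1 °C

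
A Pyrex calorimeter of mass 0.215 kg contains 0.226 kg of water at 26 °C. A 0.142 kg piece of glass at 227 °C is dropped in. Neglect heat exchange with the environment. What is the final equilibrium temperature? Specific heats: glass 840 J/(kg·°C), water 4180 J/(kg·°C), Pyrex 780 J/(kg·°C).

Net heat exchanged in the isolated system is zero:
0.142·840·(T − 227) + 0.226·4180·(T − 26) + 0.215·780·(T − 26) = 0
119.28(T − 227) + 944.68(T − 26) + 167.7(T − 26) = 0
(119.28 + 944.68 + 167.7) T = 119.28·227 + 944.68·26 + 167.7·26
T = 55998/1231.7 ≈ 45.47 °C

T_f ≈ 45.5 °C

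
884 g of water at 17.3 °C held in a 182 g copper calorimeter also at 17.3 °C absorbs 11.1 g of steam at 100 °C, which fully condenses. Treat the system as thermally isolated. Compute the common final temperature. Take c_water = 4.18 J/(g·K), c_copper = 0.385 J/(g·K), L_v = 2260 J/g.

T_f ≈ 24.9 °C

Sum of m c ΔT and latent-heat terms is zero:
steam→water at 100 °C releases m L_v = 11.1·2260 = 25086; condensed water 100 °C→T: 46.4(T − 100); water warms: 884·4.18·(T − 17.3) = 3695.1(T − 17.3); copper cup: 182·0.385·(T − 17.3) = 70.07(T − 17.3)
3811.6 T = 25086 + 4639.8 + 65138 = 94864
T ≈ 24.89 °C (< 100 °C, so full condensation is consistent).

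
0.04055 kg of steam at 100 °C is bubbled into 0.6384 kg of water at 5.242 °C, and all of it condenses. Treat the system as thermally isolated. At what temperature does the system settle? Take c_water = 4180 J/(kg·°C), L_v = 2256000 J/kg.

Setting the total heat transfer to zero:
condense steam: −0.04055×2256000 = −91481
  condensate cools 100→T: 0.04055×4180×(T − 100) = 169.5(T − 100)
  water warms: 0.6384×4180×(T − 5.242) = 2668.5(T − 5.242)
2838 T = 91481 + 16950 + 13988 = 122419
T ≈ 43.14 °C, under the boiling point, so the assumption holds.

T_f ≈ 43.1 °C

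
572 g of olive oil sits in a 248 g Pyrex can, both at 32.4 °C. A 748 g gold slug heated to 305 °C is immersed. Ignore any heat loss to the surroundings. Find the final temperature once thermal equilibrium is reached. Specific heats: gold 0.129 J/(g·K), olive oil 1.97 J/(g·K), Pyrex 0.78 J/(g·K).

T_f ≈ 51.0 °C

Taking heat into each body as positive, Σ m c ΔT = 0:
748·0.129·(T − 305) + 572·1.97·(T − 32.4) + 248·0.78·(T − 32.4) = 0
96.49(T − 305) + 1126.8(T − 32.4) + 193.44(T − 32.4) = 0
(96.49 + 1126.8 + 193.44) T = 96.49·305 + 1126.8·32.4 + 193.44·32.4
T ≈ 50.97 °C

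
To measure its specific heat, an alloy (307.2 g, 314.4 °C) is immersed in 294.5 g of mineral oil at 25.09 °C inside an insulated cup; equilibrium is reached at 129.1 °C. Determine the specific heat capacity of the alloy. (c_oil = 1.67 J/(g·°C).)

c ≈ 0.899 J/(g·°C)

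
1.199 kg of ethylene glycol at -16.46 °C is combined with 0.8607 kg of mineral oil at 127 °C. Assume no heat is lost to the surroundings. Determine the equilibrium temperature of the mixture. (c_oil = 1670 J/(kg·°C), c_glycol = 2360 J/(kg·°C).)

T_f ≈ 31.9 °C

T_f = Σ m_i c_i T_i / Σ m_i c_i:
T_f = (1437.4·127 + 2829.6·(-16.46)) / (1437.4 + 2829.6)
    = 135970 / 4267 ≈ 31.87 °C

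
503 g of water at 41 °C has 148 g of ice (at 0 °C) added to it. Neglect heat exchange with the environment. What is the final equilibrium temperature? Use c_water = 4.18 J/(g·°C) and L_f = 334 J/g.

T_f ≈ 13.5 °C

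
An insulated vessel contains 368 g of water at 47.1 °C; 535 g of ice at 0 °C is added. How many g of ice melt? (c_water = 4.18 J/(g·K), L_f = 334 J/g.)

m_melted ≈ 217 g

Heat available from the water dropping to 0 °C: 368×4.18×47.1 = 72451 J.
To melt every bit of ice: 535×334 = 178690 J.
72451 J < 178690 J, so only part of the ice melts and the system sits at 0 °C.
Mass melted = 72451/334 ≈ 216.9 g.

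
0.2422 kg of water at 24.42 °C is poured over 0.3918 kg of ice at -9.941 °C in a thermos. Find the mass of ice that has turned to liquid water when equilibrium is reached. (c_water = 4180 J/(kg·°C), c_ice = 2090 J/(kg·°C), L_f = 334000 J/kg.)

m_melted ≈ 0.0496 kg

Cooling the water to 0 °C releases 0.2422·4180·24.42 = 24723 J.
Warming the ice to 0 °C takes 0.3918·2090·9.941 = 8140.3 J, leaving 16582 J for melting.
Melting all 0.3918 kg of ice would need 0.3918·334000 = 130861 J.
Since 16582 < 130861 J, not all the ice melts; equilibrium is at 0 °C.
m_melted·334000 = 16582  ⇒  m_melted ≈ 0.04965 kg.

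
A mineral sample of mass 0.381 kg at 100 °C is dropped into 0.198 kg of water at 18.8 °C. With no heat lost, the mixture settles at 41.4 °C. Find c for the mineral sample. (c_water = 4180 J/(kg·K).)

Heat lost by the mineral sample = heat gained by the water:
0.381·c·(100 − 41.4) = 0.198·4180·(41.4 − 18.8)
22.33 c = 18705  ⇒  c ≈ 837.8 J/(kg·K)

c ≈ 838 J/(kg·K)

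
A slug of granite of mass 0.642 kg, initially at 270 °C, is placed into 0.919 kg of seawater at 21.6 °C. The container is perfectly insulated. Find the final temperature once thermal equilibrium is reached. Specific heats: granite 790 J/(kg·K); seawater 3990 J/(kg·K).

T_f ≈ 51.8 °C

Set heat shed by the hot body equal to heat absorbed by the cold body:
0.642·790·(270 − T) = 0.919·3990·(T − 21.6)
507.18(270 − T) = 3666.8(T − 21.6)
4174 T = 216142  ⇒  T ≈ 51.78 °C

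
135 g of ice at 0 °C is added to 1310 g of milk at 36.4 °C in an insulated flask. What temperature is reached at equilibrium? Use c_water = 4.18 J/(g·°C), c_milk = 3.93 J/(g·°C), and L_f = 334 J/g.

T_f ≈ 24.9 °C

Let T be the final temperature. ΣQ_i = 0:
fusion: m_ice L_f = 135·334 = 45090; warm the meltwater: 564.3 T; milk cools: 1310·3.93·(T − 36.4) = 5148.3(T − 36.4)
5712.6 T = 187398 − 45090 = 142308
T ≈ 24.91 °C (positive, so assuming full melt was valid).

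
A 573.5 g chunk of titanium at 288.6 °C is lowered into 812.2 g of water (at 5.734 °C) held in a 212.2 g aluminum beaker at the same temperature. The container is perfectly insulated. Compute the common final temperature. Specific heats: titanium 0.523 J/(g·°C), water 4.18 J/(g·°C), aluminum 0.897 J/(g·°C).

Heat gained plus heat lost sum to zero:
573.5*0.523*(T − 288.6) + 812.2*4.18*(T − 5.734) + 212.2*0.897*(T − 5.734) = 0
(299.94 + 3395 + 190.34) T = 299.94*288.6 + 3395*5.734 + 190.34*5.734
T ≈ 27.57 °C

T_f ≈ 27.6 °C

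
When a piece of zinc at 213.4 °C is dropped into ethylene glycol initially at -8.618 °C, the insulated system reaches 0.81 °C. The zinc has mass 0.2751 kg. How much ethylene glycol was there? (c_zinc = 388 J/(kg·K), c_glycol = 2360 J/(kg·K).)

m ≈ 1.02 kg

|Q_zinc| = |Q_glycol|:
0.2751×388×(213.4 − 0.81) = m×2360×(0.81 − (-8.618))
22250 m = 22692  ⇒  m ≈ 1.02 kg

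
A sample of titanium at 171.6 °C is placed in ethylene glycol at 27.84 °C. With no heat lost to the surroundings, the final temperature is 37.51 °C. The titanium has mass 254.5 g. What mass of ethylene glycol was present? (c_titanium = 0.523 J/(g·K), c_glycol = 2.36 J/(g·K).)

m ≈ 782 g

Setting the total heat transfer to zero:
254.5×0.523×(37.51 − 171.6) + m×2.36×(37.51 − 27.84) = 0
22.82 m = 17848
m = 17848/22.82 ≈ 782.1 g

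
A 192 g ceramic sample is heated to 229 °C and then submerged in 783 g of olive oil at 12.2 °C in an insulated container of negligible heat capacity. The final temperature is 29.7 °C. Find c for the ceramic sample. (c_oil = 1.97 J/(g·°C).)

c ≈ 0.705 J/(g·°C)

m_s c (T_s − T_f) = m_oil c_oil (T_f − T_0):
192·c·(229 − 29.7) = 783·1.97·(29.7 − 12.2)
38266 c = 26994  ⇒  c ≈ 0.7054 J/(g·°C)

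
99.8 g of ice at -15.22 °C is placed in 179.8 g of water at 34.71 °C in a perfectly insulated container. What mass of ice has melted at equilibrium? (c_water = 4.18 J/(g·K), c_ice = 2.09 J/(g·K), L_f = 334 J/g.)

Cooling the water to 0 °C releases 179.8×4.18×34.71 = 26087 J.
Warming the ice to 0 °C takes 99.8×2.09×15.22 = 3174.6 J, leaving 22912 J for melting.
Fully melting the ice requires m_ice L_f = 99.8×334 = 33333 J.
That's not enough to melt it all — equilibrium is at 0 °C with ice remaining.
Mass melted = 22912/334 ≈ 68.6 g.

m_melted ≈ 68.6 g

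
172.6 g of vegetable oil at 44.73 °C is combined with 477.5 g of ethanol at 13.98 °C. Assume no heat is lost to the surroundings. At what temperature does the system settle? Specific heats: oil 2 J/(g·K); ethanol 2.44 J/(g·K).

With ΣQ=0 the equilibrium temperature is the m·c-weighted mean:
T_f = (345.2·44.73 + 1165.1·13.98) / (345.2 + 1165.1)
    = 31729 / 1510.3 ≈ 21.01 °C

T_f ≈ 21.0 °C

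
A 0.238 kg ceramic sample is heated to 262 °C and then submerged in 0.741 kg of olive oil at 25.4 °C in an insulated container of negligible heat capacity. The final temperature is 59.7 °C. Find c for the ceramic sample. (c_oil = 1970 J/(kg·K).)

c ≈ 1040 J/(kg·K)

Let T be the final temperature. ΣQ_i = 0:
0.238·c·(59.7 − 262) + 0.741·1970·(59.7 − 25.4) = 0
-48.15 c = -50070
c = -50070/-48.15 ≈ 1040 J/(kg·K)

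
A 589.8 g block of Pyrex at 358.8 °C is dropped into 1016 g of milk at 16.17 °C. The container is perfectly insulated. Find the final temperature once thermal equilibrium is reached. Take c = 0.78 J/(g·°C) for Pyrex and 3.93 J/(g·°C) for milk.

Energy conservation, ΣQ = 0:
589.8×0.78×(T − 358.8) + 1016×3.93×(T − 16.17) = 0
4452.9 T = 229629
T = 229629 / 4452.9 = 51.6 °C

T_f ≈ 51.6 °C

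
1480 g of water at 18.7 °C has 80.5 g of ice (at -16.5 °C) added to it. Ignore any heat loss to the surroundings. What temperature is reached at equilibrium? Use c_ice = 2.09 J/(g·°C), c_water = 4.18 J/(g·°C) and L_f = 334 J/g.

T_f ≈ 13.2 °C

Sum of m c ΔT and latent-heat terms is zero:
ice -16.5→0 °C: 80.5×2.09×16.5 = 2776
  melt ice: 80.5×334 = 26887
  warm the meltwater: 336.49 T
  water: 6186.4(T − 18.7)
6522.9 T = 115686 − 29663 = 86023
T ≈ 13.19 °C — above 0 °C, consistent with complete melting.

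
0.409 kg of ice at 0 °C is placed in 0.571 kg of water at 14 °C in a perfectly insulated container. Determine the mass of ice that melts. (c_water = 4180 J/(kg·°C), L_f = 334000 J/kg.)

m_melted ≈ 0.1 kg

Cooling the water to 0 °C releases 0.571×4180×14 = 33415 J.
To melt every bit of ice: 0.409×334000 = 136606 J.
That's not enough to melt it all — equilibrium is at 0 °C with ice remaining.
m_melted×334000 = 33415  ⇒  m_melted ≈ 0.1 kg.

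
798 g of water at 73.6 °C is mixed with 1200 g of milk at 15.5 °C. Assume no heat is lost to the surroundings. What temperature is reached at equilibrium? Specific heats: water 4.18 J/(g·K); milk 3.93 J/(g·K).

T_f ≈ 39.6 °C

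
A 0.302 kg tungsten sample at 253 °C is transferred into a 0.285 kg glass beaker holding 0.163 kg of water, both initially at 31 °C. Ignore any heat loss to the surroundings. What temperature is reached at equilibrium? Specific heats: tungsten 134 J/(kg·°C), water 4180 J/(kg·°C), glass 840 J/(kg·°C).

Taking heat into each body as positive, Σ m c ΔT = 0:
0.302·134·(T − 253) + 0.163·4180·(T − 31) + 0.285·840·(T − 31) = 0
40.47(T − 253) + 681.34(T − 31) + 239.4(T − 31) = 0
961.21 T = 38781
T = 38781 / 961.21 = 40.3 °C

T_f ≈ 40.3 °C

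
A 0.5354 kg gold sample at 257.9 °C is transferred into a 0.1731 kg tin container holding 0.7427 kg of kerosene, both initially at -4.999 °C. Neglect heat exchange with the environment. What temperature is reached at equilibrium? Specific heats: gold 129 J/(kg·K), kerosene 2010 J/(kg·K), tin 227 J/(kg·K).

Setting the total heat transfer to zero:
0.5354*129*(T − 257.9) + 0.7427*2010*(T − (-4.999)) + 0.1731*227*(T − (-4.999)) = 0
69.07(T − 257.9) + 1492.8(T − (-4.999)) + 39.29(T − (-4.999)) = 0
(69.07 + 1492.8 + 39.29) T = 69.07*257.9 + 1492.8*(-4.999) + 39.29*(-4.999)
T = 10153 / 1601.2 = 6.34 °C

T_f ≈ 6.3 °C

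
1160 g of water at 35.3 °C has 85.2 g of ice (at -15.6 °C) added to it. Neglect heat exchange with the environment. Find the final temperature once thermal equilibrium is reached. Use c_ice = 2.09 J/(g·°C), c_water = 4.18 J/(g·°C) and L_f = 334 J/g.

Conservation of energy gives ΣQ = 0:
ice -15.6→0 °C: 85.2·2.09·15.6 = 2777.9; latent heat to melt: 85.2·334 = 28457; meltwater 0→T: 85.2·4.18·T = 356.14 T; water: 4848.8(T − 35.3)
5204.9 T = 171163 − 31235 = 139928
T ≈ 26.88 °C — above 0 °C, consistent with complete melting.

T_f ≈ 26.9 °C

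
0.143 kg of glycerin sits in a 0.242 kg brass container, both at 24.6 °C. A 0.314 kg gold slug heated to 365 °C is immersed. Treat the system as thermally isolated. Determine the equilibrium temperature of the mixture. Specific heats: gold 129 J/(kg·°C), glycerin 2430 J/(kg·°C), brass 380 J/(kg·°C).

T_f ≈ 53.3 °C

Taking heat into each body as positive, Σ m c ΔT = 0:
0.314*129*(T − 365) + 0.143*2430*(T − 24.6) + 0.242*380*(T − 24.6) = 0
40.51(T − 365) + 347.49(T − 24.6) + 91.96(T − 24.6) = 0
(40.51 + 347.49 + 91.96) T = 40.51*365 + 347.49*24.6 + 91.96*24.6
T = 25595/479.96 ≈ 53.33 °C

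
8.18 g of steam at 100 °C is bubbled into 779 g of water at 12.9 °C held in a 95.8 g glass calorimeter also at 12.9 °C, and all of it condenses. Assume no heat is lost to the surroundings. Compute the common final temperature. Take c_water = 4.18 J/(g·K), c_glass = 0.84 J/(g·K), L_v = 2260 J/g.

T_f ≈ 19.3 °C

Heat gained plus heat lost sum to zero:
condense steam: −8.18·2260 = −18487; condensate cools 100→T: 8.18·4.18·(T − 100) = 34.19(T − 100); original water: 3256.2(T − 12.9); glass cup: 95.8·0.84·(T − 12.9) = 80.47(T − 12.9)
3370.9 T = 18487 + 3419.2 + 43043 = 64949
T ≈ 19.27 °C (< 100 °C, so full condensation is consistent).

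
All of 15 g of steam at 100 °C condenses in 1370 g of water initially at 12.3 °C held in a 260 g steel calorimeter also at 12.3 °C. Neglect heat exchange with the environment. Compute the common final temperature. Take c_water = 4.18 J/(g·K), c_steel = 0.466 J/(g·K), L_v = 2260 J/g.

T_f ≈ 19.0 °C

Conservation of energy gives ΣQ = 0:
condense steam: −15×2260 = −33900
  condensed water 100 °C→T: 62.7(T − 100)
  original water: 5726.6(T − 12.3)
  steel cup: 260×0.466×(T − 12.3) = 121.16(T − 12.3)
5910.5 T = 33900 + 6270 + 71927 = 112097
T ≈ 18.97 °C, under the boiling point, so the assumption holds.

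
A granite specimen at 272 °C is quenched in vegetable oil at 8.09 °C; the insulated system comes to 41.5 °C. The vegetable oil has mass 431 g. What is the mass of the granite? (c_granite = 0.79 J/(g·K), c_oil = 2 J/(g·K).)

m ≈ 158 g

Heat lost by the granite = heat gained by the oil:
m·0.79·(272 − 41.5) = 431·2·(41.5 − 8.09)
182.09 m = 28799  ⇒  m ≈ 158.2 g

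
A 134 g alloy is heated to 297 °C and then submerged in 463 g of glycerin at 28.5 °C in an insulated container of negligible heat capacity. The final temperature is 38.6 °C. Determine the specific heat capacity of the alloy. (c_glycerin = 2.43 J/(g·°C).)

Heat lost by the alloy = heat gained by the glycerin:
134·c·(297 − 38.6) = 463·2.43·(38.6 − 28.5)
34626 c = 11363  ⇒  c ≈ 0.3282 J/(g·°C)

c ≈ 0.328 J/(g·°C)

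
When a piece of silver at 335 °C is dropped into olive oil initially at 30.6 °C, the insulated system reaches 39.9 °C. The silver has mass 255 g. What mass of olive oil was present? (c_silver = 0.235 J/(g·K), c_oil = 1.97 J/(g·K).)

m ≈ 965 g

Setting the total heat transfer to zero:
255×0.235×(39.9 − 335) + m×1.97×(39.9 − 30.6) = 0
18.32 m = 17684
m = 17684/18.32 ≈ 965.2 g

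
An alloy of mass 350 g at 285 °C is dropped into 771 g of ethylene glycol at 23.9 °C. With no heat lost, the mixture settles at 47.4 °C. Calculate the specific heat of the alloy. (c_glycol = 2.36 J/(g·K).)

c ≈ 0.514 J/(g·K)

Setting the total heat transfer to zero:
350×c×(47.4 − 285) + 771×2.36×(47.4 − 23.9) = 0
-83160 c = -42760
c = -42760/-83160 ≈ 0.5142 J/(g·K)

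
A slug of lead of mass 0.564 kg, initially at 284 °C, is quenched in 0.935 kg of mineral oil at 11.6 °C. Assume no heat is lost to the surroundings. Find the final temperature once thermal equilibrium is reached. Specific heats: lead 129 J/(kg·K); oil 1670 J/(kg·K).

With ΣQ=0 the equilibrium temperature is the m·c-weighted mean:
T_f = (72.76·284 + 1561.5·11.6) / (72.76 + 1561.5)
    = 38776 / 1634.2 ≈ 23.73 °C

T_f ≈ 23.7 °C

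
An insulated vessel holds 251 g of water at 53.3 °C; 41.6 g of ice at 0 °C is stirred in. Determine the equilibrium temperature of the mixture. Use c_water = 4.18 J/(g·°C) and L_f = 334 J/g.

T_f ≈ 34.4 °C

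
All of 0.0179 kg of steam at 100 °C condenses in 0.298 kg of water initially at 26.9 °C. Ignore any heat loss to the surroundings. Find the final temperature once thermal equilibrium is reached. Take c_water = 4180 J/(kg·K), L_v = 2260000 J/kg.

T_f ≈ 61.7 °C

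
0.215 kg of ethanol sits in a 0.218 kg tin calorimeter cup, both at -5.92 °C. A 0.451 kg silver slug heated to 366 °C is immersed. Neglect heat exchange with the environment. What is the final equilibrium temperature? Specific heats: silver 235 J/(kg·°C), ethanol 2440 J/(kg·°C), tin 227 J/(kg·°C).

T_f ≈ 52.0 °C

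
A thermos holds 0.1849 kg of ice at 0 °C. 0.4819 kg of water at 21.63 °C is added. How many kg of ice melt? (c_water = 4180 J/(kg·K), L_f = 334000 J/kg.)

Cooling the water to 0 °C releases 0.4819·4180·21.63 = 43570 J.
Melting all 0.1849 kg of ice would need 0.1849·334000 = 61757 J.
That's not enough to melt it all — equilibrium is at 0 °C with ice remaining.
m_melt = 43570 / L_f = 0.1304 kg.

m_melted ≈ 0.13 kg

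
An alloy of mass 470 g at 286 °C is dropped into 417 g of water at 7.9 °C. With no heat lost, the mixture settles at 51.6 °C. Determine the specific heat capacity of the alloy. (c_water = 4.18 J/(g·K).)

c ≈ 0.691 J/(g·K)

Net heat exchanged in the isolated system is zero:
470×c×(51.6 − 286) + 417×4.18×(51.6 − 7.9) = 0
-110168 c = -76172
c = -76172/-110168 ≈ 0.6914 J/(g·K)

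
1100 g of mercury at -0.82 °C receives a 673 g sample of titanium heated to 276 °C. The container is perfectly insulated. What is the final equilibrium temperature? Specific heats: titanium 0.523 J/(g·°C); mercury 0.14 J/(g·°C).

T_f ≈ 191.7 °C

|Q_titanium| = |Q_mercury|:
673×0.523×(276 − T) = 1100×0.14×(T − (-0.82))
351.98(276 − T) = 154(T − (-0.82))
505.98 T = 97020  ⇒  T ≈ 191.75 °C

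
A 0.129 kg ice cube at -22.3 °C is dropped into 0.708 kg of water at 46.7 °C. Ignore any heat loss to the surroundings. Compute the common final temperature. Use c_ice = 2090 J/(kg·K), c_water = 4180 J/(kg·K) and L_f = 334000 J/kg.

T_f ≈ 25.5 °C

Sum of m c ΔT and latent-heat terms is zero:
ice -22.3→0 °C: 0.129×2090×22.3 = 6012.3
  melt ice: 0.129×334000 = 43086
  warm the meltwater: 539.22 T
  water: 2959.4(T − 46.7)
3498.7 T = 138206 − 49098 = 89108
T ≈ 25.47 °C — above 0 °C, consistent with complete melting.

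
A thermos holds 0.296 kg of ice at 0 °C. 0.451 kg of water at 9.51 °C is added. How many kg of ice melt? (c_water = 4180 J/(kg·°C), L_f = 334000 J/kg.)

m_melted ≈ 0.0537 kg

Heat available from the water dropping to 0 °C: 0.451×4180×9.51 = 17928 J.
Fully melting the ice requires m_ice L_f = 0.296×334000 = 98864 J.
17928 J < 98864 J, so only part of the ice melts and the system sits at 0 °C.
Mass melted = 17928/334000 ≈ 0.05368 kg.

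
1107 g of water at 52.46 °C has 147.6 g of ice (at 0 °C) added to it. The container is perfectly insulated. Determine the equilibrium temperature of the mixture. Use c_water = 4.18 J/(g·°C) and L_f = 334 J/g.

T_f ≈ 36.9 °C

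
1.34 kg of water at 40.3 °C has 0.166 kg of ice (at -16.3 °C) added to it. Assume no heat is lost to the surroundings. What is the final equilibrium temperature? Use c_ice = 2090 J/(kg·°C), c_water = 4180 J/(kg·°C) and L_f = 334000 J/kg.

T_f ≈ 26.2 °C

Heat gained plus heat lost sum to zero:
ice -16.3→0 °C: 0.166×2090×16.3 = 5655.1
  latent heat to melt: 0.166×334000 = 55444
  meltwater 0→T: 0.166×4180×T = 693.88 T
  water: 5601.2(T − 40.3)
6295.1 T = 225728 − 61099 = 164629
T ≈ 26.15 °C (positive, so assuming full melt was valid).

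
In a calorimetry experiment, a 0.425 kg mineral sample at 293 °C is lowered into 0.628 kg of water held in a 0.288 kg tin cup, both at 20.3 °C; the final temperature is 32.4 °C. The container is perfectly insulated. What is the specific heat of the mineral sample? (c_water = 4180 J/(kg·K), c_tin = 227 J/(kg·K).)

c ≈ 294 J/(kg·K)

Heat gained plus heat lost sum to zero:
0.425×c×(32.4 − 293) + 0.628×4180×(32.4 − 20.3) + 0.288×227×(32.4 − 20.3) = 0
-110.76 c = -32554
c = -32554/-110.76 ≈ 293.9 J/(kg·K)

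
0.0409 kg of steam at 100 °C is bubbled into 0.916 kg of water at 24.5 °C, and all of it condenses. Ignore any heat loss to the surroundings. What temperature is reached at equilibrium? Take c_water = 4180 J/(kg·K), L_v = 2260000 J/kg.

T_f ≈ 50.8 °C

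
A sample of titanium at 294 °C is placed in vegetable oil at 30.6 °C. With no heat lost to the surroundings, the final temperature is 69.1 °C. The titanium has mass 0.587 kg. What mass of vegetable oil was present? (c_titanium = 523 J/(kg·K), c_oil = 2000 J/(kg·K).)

m ≈ 0.897 kg

Heat lost by the titanium = heat gained by the oil:
0.587·523·(294 − 69.1) = m·2000·(69.1 − 30.6)
77000 m = 69045  ⇒  m ≈ 0.8967 kg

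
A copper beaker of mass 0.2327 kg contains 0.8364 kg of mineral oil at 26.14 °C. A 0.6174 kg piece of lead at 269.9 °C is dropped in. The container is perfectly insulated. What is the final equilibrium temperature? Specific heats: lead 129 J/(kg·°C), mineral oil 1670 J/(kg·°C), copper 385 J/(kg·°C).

Net heat exchanged in the isolated system is zero:
0.6174×129×(T − 269.9) + 0.8364×1670×(T − 26.14) + 0.2327×385×(T − 26.14) = 0
79.64(T − 269.9) + 1396.8(T − 26.14) + 89.59(T − 26.14) = 0
(79.64 + 1396.8 + 89.59) T = 79.64×269.9 + 1396.8×26.14 + 89.59×26.14
T ≈ 38.54 °C

T_f ≈ 38.5 °C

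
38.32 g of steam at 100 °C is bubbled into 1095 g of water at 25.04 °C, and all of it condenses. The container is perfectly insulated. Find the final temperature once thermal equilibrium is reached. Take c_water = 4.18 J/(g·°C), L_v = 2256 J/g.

T_f ≈ 45.8 °C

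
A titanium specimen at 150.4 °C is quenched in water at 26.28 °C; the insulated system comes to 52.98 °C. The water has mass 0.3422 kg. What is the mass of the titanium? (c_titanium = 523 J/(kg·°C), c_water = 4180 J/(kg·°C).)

Heat lost by the titanium = heat gained by the water:
m·523·(150.4 − 52.98) = 0.3422·4180·(52.98 − 26.28)
50951 m = 38192  ⇒  m ≈ 0.7496 kg

m ≈ 0.75 kg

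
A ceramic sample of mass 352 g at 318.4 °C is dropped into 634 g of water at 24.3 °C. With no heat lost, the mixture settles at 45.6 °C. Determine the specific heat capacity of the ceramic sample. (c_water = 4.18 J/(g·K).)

Heat lost by the ceramic sample = heat gained by the water:
352×c×(318.4 − 45.6) = 634×4.18×(45.6 − 24.3)
96026 c = 56448  ⇒  c ≈ 0.5878 J/(g·K)

c ≈ 0.588 J/(g·K)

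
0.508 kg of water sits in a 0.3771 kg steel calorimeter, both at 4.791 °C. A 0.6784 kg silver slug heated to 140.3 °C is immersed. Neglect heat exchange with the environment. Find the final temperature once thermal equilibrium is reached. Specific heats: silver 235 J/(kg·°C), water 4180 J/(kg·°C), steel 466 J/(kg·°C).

T_f ≈ 13.6 °C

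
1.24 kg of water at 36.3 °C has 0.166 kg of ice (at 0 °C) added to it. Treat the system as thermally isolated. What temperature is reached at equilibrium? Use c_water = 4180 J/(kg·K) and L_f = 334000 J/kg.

Taking heat into each body as positive, Σ m c ΔT = 0:
melt ice: 0.166·334000 = 55444; meltwater 0→T: 0.166·4180·T = 693.88 T; water: 5183.2(T − 36.3)
5877.1 T = 188150 − 55444 = 132706
T ≈ 22.58 °C (positive, so assuming full melt was valid).

T_f ≈ 22.6 °C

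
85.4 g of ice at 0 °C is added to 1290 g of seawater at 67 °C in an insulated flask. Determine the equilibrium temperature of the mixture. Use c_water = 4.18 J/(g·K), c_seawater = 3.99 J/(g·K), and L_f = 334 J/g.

T_f ≈ 57.5 °C

Let T be the final temperature. ΣQ_i = 0:
fusion: m_ice L_f = 85.4×334 = 28524
  meltwater 0→T: 85.4×4.18×T = 356.97 T
  seawater cools: 1290×3.99×(T − 67) = 5147.1(T − 67)
5504.1 T = 344856 − 28524 = 316332
T ≈ 57.47 °C. Since T > 0 °C, the all-ice-melts assumption holds.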